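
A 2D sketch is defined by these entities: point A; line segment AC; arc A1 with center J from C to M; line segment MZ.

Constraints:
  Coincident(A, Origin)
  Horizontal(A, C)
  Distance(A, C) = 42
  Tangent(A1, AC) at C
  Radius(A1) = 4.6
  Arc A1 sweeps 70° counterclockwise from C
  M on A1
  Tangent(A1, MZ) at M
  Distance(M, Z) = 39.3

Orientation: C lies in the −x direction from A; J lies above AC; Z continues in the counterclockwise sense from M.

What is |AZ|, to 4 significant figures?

46.73

On A1, C sits at bearing -90° from J; a 70° counterclockwise sweep puts M at bearing -20°, so M = J + 4.6·(cos -20°, sin -20°) = (-37.68, 3.027). The tangent condition forces JM to be normal to MZ, so MZ runs along (−sin -20°, cos -20°); with |MZ| = 39.3, Z = (-24.24, 39.96). Then |AZ| = |Z − A| = 46.73.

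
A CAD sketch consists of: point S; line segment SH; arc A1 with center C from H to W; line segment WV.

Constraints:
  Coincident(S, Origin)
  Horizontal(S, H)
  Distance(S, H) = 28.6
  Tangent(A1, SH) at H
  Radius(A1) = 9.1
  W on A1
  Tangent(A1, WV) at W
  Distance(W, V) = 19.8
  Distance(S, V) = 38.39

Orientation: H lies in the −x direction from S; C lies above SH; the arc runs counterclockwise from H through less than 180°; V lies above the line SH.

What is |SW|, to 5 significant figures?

22.489

Checks: |CW| = 9.100 ✓; ∠(CW, WV) = 90.00° ✓; |WV| = 19.80 ✓; |SV| = 38.39 ✓.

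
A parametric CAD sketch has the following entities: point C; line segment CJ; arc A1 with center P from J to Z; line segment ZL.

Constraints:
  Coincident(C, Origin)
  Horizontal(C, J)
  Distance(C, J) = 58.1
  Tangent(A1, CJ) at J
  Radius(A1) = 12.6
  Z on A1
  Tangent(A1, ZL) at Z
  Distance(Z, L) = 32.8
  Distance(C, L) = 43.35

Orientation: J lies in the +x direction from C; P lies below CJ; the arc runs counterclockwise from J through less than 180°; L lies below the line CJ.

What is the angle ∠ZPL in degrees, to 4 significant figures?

68.99°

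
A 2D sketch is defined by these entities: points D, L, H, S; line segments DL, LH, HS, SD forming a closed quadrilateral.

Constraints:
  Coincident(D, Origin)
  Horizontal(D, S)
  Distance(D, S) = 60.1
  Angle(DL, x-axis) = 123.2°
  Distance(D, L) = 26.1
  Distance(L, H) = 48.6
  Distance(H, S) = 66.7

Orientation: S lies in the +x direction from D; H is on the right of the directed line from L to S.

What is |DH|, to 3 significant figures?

25.2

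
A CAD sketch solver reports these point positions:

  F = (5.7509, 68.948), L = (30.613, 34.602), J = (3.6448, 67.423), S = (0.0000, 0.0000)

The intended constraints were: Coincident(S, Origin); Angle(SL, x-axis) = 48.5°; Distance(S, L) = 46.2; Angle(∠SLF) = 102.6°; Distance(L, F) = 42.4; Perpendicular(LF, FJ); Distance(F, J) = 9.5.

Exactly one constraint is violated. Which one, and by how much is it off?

Distance(F, J) = 9.5 — off by 6.90.

S = (0.00, 0.00) ✓; SL at 48.50° ✓; |SL| = 46.20 ✓; ∠SLF = 102.6° ✓; |LF| = 42.40 ✓; ∠(LF, FJ) = 90.01° ✓; |FJ| = 2.600 ✗.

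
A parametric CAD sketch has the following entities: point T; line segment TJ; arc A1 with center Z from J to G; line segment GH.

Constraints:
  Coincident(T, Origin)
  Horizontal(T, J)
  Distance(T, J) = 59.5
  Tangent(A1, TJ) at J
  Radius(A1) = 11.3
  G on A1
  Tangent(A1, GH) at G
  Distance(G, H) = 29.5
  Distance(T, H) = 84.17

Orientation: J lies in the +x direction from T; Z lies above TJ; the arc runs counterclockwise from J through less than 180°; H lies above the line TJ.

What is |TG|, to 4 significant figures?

71.38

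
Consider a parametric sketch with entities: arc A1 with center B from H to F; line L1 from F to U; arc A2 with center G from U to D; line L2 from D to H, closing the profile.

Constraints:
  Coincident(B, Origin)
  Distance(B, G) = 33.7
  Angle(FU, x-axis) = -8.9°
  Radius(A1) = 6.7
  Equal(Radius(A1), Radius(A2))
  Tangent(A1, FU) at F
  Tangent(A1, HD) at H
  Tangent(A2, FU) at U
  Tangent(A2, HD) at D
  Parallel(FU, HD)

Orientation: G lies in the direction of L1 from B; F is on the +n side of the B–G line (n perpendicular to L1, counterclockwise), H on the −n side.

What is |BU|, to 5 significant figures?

34.360

The slot axis is L1's direction at -8.9°, so u = (cos -8.9°, sin -8.9°) = (0.98796, -0.15471) and n = (−sin -8.9°, cos -8.9°) = (0.15471, 0.98796). B is at the origin and G lies 33.7 along u from B, so G = 33.7·u = (33.294, -5.2137). Tangency of A1 to both parallel lines with radius 6.7 puts F and H at B ± 6.7·n: F = (1.0366, 6.6193), H = (-1.0366, -6.6193). Equal radii place U and D the same way about G: U = G + 6.7·n = (34.331, 1.4056), D = G − 6.7·n = (32.258, -11.833). Then |BU| = |U − B| = 34.360.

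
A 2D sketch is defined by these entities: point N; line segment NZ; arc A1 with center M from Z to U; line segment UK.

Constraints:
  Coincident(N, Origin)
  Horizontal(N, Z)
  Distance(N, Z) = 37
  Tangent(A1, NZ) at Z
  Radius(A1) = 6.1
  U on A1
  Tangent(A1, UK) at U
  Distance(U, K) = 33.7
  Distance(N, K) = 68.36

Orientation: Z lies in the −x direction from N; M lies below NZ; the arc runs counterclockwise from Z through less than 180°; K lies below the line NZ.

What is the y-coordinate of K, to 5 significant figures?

-30.211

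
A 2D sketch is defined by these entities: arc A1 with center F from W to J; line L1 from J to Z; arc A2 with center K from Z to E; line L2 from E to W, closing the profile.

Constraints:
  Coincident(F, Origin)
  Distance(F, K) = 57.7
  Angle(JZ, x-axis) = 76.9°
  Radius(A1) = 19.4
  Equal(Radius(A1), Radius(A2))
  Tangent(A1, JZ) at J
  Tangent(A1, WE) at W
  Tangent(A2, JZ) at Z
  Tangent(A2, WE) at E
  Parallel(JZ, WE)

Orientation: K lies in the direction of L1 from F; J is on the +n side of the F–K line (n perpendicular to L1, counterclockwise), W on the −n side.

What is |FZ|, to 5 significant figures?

60.874

Tangency of A1 to both parallel lines with radius 19.4 puts J and W at F ± 19.4·n: J = (-18.895, 4.3970), W = (18.895, -4.3970). Equal radii place Z and E the same way about K: Z = K + 19.4·n = (-5.8174, 60.595), E = K − 19.4·n = (31.973, 51.801). Then |FZ| = |Z − F| = 60.874.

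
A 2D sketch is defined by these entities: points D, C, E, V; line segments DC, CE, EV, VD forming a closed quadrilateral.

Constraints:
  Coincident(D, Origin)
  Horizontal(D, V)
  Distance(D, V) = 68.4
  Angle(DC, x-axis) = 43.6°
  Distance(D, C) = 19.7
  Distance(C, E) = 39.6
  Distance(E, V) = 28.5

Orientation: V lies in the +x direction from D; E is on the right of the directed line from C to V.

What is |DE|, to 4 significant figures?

45.28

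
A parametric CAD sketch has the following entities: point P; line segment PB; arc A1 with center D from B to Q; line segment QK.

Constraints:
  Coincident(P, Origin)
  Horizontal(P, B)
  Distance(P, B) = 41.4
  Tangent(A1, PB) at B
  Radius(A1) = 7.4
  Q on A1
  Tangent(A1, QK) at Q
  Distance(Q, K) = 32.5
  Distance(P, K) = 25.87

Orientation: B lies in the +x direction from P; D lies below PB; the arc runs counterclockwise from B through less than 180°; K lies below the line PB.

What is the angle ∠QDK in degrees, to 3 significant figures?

77.2°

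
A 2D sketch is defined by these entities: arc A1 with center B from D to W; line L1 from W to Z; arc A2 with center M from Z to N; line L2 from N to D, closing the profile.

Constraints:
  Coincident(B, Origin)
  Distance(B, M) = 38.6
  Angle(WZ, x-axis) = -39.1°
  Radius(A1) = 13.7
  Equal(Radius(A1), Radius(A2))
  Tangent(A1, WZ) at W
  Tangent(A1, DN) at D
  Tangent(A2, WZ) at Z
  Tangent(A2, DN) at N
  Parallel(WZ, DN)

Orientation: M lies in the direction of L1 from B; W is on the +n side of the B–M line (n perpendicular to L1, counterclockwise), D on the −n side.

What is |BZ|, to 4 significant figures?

40.96

The slot axis is L1's direction at -39.1°, so u = (cos -39.1°, sin -39.1°) = (0.7760, -0.6307) and n = (−sin -39.1°, cos -39.1°) = (0.6307, 0.7760). B is at the origin and M lies 38.6 along u from B, so M = 38.6·u = (29.96, -24.34). Tangency of A1 to both parallel lines with radius 13.7 puts W and D at B ± 13.7·n: W = (8.640, 10.63), D = (-8.640, -10.63). Equal radii place Z and N the same way about M: Z = M + 13.7·n = (38.60, -13.71), N = M − 13.7·n = (21.32, -34.98). Then |BZ| = |Z − B| = 40.96.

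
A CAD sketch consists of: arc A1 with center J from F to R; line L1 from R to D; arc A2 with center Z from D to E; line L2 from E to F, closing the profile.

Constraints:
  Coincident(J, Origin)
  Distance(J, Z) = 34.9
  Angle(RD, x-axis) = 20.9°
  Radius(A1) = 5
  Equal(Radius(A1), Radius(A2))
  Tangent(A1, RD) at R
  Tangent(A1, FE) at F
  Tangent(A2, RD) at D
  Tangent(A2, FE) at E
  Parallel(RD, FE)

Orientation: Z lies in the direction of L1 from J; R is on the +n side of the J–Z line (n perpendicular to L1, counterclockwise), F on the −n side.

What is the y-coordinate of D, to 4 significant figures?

17.12

Tangency of A1 to both parallel lines with radius 5.0 puts R and F at J ± 5.0·n: R = (-1.784, 4.671), F = (1.784, -4.671). Equal radii place D and E the same way about Z: D = Z + 5.0·n = (30.82, 17.12), E = Z − 5.0·n = (34.39, 7.779). So D.y = 17.12.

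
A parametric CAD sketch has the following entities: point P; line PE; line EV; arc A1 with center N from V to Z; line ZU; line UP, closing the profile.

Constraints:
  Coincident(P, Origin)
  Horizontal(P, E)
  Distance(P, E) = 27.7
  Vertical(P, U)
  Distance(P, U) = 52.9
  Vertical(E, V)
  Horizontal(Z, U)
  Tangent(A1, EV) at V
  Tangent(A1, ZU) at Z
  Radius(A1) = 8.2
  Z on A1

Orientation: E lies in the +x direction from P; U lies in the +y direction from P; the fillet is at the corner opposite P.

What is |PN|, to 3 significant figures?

48.8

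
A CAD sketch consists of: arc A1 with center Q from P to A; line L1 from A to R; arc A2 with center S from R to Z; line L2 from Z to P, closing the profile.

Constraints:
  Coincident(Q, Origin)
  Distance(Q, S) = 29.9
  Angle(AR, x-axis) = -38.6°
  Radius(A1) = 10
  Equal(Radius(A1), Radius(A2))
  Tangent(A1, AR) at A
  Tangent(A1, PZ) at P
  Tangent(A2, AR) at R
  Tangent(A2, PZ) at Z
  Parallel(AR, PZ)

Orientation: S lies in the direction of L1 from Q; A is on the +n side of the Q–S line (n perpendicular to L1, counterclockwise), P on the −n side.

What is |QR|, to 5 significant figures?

31.528

The slot axis is L1's direction at -38.6°, so u = (cos -38.6°, sin -38.6°) = (0.78152, -0.62388) and n = (−sin -38.6°, cos -38.6°) = (0.62388, 0.78152). Q is at the origin and S lies 29.9 along u from Q, so S = 29.9·u = (23.367, -18.654). Tangency of A1 to both parallel lines with radius 10.0 puts A and P at Q ± 10.0·n: A = (6.2388, 7.8152), P = (-6.2388, -7.8152). Equal radii place R and Z the same way about S: R = S + 10.0·n = (29.606, -10.839), Z = S − 10.0·n = (17.129, -26.469). Then |QR| = |R − Q| = 31.528.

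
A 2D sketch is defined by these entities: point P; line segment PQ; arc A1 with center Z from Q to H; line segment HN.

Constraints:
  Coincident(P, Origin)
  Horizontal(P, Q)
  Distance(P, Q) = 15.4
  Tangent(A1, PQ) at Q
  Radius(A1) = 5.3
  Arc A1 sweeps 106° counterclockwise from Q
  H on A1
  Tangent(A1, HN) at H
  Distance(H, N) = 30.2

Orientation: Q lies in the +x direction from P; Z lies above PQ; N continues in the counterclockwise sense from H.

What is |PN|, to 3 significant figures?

37.8

P is at the origin; PQ is horizontal with |PQ| = 15.4 and Q on the +x side, so Q = (15.4, 0.00). Tangency of A1 to PQ means the radius ZQ is perpendicular to PQ, so Z = Q + (0, 5.3) = (15.4, 5.30). On A1, Q sits at bearing -90° from Z; a 106° counterclockwise sweep puts H at bearing 16°, so H = Z + 5.3·(cos 16°, sin 16°) = (20.5, 6.76). The tangent condition forces ZH to be normal to HN, so HN runs along (−sin 16°, cos 16°); with |HN| = 30.2, N = (12.2, 35.8). Then |PN| = |N − P| = 37.8.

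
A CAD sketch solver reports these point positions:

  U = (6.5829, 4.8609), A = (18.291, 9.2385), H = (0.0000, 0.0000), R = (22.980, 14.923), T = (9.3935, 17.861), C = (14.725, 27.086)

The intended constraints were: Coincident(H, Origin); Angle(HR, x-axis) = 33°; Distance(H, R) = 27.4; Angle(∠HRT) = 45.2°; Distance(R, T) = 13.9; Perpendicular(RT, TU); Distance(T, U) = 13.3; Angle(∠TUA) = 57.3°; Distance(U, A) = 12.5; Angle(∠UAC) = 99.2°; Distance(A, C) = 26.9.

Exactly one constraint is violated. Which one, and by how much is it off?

Distance(A, C) = 26.9 — off by 8.70.

H = (0.00, 0.00) ✓; HR at 33.00° ✓; |HR| = 27.40 ✓; ∠HRT = 45.20° ✓; |RT| = 13.90 ✓; ∠(RT, TU) = 90.00° ✓; |TU| = 13.30 ✓; ∠TUA = 57.30° ✓; |UA| = 12.50 ✓; ∠UAC = 99.20° ✓; |AC| = 18.20 ✗.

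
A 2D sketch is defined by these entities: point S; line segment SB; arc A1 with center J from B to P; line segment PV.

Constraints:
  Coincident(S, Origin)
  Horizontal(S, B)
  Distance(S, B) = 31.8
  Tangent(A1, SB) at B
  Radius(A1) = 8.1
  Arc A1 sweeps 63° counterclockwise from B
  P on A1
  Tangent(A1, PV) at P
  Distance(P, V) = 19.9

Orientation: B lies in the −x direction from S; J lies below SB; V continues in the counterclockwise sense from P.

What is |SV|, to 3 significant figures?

52.9

S is at the origin; SB is horizontal with |SB| = 31.8 and B on the −x side, so B = (-31.8, 0.00). A1 meets SB tangentially, so JB is at right angles to SB, so J = B + (0, -8.1) = (-31.8, -8.10). On A1, B sits at bearing 90° from J; a 63° counterclockwise sweep puts P at bearing 153°, so P = J + 8.1·(cos 153°, sin 153°) = (-39.0, -4.42). A1 meets PV tangentially, so JP is at right angles to PV, so PV runs along (−sin 153°, cos 153°); with |PV| = 19.9, V = (-48.1, -22.2). Then |SV| = |V − S| = 52.9.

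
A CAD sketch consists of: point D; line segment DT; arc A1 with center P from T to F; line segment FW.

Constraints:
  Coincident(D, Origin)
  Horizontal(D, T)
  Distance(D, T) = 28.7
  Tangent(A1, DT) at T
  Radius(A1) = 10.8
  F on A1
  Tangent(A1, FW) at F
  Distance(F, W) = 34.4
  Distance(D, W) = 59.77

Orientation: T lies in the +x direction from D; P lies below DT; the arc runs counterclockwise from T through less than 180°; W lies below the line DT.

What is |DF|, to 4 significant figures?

25.92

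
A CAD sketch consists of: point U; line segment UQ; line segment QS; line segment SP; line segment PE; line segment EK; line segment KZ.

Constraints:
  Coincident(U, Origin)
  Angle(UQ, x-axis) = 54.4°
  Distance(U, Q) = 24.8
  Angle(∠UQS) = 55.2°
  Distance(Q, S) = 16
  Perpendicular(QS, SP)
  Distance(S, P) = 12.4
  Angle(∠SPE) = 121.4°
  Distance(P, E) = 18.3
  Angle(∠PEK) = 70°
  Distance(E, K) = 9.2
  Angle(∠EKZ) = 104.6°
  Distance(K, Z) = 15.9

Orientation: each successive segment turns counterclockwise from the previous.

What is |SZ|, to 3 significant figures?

6.73

∠PEK = 70.0° gives EK at 77.8° from the x-axis; with |EK| = 9.2, K = (15.7, 7.23). ∠EKZ = 104.6° gives KZ at 153° from the x-axis; with |KZ| = 15.9, Z = (1.50, 14.4). Then |SZ| = |Z − S| = 6.73.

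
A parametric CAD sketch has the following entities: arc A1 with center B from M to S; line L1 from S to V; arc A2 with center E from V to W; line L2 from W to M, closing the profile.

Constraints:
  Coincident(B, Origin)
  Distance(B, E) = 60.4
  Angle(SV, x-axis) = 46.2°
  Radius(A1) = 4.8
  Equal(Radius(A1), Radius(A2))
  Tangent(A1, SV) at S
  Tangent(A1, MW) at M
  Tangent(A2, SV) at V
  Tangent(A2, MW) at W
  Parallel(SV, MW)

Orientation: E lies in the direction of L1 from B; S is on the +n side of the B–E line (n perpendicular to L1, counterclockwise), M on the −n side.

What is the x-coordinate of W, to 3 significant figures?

45.3

Tangency of A1 to both parallel lines with radius 4.8 puts S and M at B ± 4.8·n: S = (-3.46, 3.32), M = (3.46, -3.32). Equal radii place V and W the same way about E: V = E + 4.8·n = (38.3, 46.9), W = E − 4.8·n = (45.3, 40.3). So W.x = 45.3.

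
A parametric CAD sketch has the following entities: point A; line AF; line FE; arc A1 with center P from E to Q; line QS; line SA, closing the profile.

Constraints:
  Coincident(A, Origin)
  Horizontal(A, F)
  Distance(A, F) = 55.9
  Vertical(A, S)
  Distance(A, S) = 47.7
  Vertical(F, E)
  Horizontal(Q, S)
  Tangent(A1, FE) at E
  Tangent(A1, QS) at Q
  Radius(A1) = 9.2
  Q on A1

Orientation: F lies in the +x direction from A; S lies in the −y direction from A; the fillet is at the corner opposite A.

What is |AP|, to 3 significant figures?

60.5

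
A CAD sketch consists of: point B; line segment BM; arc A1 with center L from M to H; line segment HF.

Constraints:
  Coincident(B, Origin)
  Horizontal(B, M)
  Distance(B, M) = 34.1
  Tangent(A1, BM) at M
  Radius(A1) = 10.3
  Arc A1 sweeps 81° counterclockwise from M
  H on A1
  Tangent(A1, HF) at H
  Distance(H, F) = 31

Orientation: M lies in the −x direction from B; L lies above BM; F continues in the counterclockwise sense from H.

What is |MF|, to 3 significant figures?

42.1

B is at the origin; B and M share the same y with |BM| = 34.1 and M on the −x side, so M = (-34.1, 0.00). Since A1 is tangent to BM there, LM ⟂ BM, so L = M + (0, 10.3) = (-34.1, 10.3). On A1, M sits at bearing -90° from L; an 81° counterclockwise sweep puts H at bearing -9°, so H = L + 10.3·(cos -9°, sin -9°) = (-23.9, 8.69). Tangency of A1 to HF means the radius LH is perpendicular to HF, so HF runs along (−sin -9°, cos -9°); with |HF| = 31.0, F = (-19.1, 39.3). Then |MF| = |F − M| = 42.1.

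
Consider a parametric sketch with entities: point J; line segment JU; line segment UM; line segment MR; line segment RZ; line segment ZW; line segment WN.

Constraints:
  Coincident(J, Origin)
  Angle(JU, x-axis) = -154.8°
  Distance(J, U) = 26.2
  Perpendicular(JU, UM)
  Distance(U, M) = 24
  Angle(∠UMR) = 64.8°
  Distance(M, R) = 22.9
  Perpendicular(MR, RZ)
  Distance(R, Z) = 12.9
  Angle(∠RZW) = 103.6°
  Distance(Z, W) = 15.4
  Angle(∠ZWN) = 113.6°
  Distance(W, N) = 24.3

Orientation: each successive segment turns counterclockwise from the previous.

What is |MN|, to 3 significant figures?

7.33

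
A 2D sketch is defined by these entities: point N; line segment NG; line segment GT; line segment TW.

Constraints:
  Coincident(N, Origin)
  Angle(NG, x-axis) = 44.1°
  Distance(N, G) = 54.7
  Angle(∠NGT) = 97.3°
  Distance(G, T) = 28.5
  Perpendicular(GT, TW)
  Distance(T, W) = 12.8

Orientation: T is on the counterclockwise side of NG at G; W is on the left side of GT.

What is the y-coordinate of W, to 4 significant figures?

53.22

N is at the origin; NG runs at 44.1° with length 54.7, so G = 54.7·(cos 44.1°, sin 44.1°) = (39.28, 38.07). ∠NGT = 97.3°, so GT runs at 44.1° + (180° − 97.3°) = 126.8° from the x-axis; with |GT| = 28.5, T = G + 28.5·(cos 126.8°, sin 126.8°) = (22.21, 60.89). The perpendicularity gives TW at right angles to GT; with |TW| = 12.8 on the left of GT, W = T + 12.8·(-0.8007, -0.5990) = (11.96, 53.22). So W.y = 53.22.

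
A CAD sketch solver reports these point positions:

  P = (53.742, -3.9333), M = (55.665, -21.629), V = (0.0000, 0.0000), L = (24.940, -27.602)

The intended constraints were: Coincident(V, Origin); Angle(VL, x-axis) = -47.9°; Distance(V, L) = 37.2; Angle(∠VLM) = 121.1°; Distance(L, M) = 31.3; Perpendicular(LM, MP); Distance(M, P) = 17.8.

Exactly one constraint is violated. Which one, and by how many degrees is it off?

Perpendicular(LM, MP) — off by 4.80°.

V = (0.00, 0.00) ✓; VL at -47.90° ✓; |VL| = 37.20 ✓; ∠VLM = 121.1° ✓; |LM| = 31.30 ✓; ∠(LM, MP) = 85.20° ✗; |MP| = 17.80 ✓.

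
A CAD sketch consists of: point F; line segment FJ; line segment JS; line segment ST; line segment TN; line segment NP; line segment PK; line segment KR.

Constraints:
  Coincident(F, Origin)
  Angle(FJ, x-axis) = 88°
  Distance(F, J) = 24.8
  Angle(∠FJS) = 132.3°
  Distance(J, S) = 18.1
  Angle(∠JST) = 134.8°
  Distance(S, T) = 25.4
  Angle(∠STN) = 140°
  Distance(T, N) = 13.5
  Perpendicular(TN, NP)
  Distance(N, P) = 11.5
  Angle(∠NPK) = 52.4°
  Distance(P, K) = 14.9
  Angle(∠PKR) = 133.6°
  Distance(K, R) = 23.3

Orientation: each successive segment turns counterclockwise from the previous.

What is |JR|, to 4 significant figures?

58.72

∠NPK = 52.4° gives PK at 78.50° from the x-axis; with |PK| = 14.9, K = (-37.19, 34.10). ∠PKR = 133.6° gives KR at 124.9° from the x-axis; with |KR| = 23.3, R = (-50.52, 53.21). Then |JR| = |R − J| = 58.72.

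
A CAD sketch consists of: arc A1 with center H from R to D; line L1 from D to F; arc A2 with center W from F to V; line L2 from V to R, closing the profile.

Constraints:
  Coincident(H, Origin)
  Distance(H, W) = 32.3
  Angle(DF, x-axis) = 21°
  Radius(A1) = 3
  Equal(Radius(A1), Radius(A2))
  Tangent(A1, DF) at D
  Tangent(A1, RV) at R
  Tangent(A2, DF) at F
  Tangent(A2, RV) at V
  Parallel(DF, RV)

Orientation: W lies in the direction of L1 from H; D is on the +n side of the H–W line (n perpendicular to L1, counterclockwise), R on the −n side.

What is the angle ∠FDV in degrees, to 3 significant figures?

10.5°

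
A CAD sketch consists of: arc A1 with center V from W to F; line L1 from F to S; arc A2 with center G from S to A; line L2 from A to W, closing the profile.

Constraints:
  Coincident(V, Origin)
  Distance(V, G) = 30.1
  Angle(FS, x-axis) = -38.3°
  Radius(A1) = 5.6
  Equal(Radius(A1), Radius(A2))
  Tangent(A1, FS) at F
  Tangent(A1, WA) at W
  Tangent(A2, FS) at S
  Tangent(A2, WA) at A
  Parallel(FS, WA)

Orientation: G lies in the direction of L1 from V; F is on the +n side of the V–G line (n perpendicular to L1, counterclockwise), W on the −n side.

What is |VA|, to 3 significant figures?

30.6

The slot axis is L1's direction at -38.3°, so u = (cos -38.3°, sin -38.3°) = (0.785, -0.620) and n = (−sin -38.3°, cos -38.3°) = (0.620, 0.785). V is at the origin and G lies 30.1 along u from V, so G = 30.1·u = (23.6, -18.7). Tangency of A1 to both parallel lines with radius 5.6 puts F and W at V ± 5.6·n: F = (3.47, 4.39), W = (-3.47, -4.39). Equal radii place S and A the same way about G: S = G + 5.6·n = (27.1, -14.3), A = G − 5.6·n = (20.2, -23.1). Then |VA| = |A − V| = 30.6.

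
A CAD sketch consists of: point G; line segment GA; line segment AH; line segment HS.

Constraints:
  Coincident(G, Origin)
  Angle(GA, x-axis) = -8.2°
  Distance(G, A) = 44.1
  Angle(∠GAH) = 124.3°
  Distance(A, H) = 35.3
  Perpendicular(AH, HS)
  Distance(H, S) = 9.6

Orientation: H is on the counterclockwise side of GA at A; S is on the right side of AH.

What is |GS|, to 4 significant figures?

75.74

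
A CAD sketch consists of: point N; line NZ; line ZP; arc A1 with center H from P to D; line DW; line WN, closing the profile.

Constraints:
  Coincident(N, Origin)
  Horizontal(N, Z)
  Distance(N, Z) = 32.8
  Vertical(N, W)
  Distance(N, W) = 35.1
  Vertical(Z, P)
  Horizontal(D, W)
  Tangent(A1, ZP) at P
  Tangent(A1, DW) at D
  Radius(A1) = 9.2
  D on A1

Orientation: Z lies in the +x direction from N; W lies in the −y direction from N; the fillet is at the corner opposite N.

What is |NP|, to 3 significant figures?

41.8

N is at the origin; NZ is horizontal with |NZ| = 32.8 and Z on the +x side, so Z = (32.8, 0.00). NW is vertical with |NW| = 35.1 and W on the −y side, so W = (0.00, -35.1). The virtual corner opposite N is at (32.8, -35.1). Since A1 is tangent to ZP there, HP ⟂ ZP and the tangent condition forces HD to be normal to DW, with radius 9.2, so the center H sits 9.2 in from both sides at H = (23.6, -25.9). That places the tangent points at P = (32.8, -25.9) on ZP and D = (23.6, -35.1) on DW. Then |NP| = |P − N| = 41.8.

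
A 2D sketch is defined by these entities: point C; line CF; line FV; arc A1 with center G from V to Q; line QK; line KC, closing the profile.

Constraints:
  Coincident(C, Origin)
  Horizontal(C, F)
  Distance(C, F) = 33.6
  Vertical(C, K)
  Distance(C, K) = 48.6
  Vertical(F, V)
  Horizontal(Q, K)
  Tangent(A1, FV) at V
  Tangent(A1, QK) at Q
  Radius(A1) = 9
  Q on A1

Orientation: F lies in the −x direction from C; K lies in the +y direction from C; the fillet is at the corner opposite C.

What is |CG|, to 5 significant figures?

46.619

C and K share the same x with |CK| = 48.6 and K on the +y side, so K = (0.0000, 48.600). The virtual corner opposite C is at (-33.600, 48.600). Since A1 is tangent to FV there, GV ⟂ FV and A1 meets QK tangentially, so GQ is at right angles to QK, with radius 9.0, so the center G sits 9.0 in from both sides at G = (-24.600, 39.600). Then |CG| = |G − C| = 46.619.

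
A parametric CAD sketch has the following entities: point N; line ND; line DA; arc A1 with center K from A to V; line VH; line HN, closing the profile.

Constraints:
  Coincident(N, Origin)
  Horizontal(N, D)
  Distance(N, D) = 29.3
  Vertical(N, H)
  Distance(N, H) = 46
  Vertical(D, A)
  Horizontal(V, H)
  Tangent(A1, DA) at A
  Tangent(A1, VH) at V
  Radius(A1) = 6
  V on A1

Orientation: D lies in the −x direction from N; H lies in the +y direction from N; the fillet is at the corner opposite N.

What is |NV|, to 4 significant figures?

51.56

The virtual corner opposite N is at (-29.30, 46.00). The tangent condition forces KA to be normal to DA and the tangent condition forces KV to be normal to VH, with radius 6.0, so the center K sits 6.0 in from both sides at K = (-23.30, 40.00). That places the tangent points at A = (-29.30, 40.00) on DA and V = (-23.30, 46.00) on VH. Then |NV| = |V − N| = 51.56.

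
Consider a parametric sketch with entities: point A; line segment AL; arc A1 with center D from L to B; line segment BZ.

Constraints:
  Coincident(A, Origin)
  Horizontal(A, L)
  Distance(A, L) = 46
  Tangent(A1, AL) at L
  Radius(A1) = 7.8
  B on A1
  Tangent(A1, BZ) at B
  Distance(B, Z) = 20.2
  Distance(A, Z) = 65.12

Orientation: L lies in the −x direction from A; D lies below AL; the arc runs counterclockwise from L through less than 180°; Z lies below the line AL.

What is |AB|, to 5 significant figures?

53.493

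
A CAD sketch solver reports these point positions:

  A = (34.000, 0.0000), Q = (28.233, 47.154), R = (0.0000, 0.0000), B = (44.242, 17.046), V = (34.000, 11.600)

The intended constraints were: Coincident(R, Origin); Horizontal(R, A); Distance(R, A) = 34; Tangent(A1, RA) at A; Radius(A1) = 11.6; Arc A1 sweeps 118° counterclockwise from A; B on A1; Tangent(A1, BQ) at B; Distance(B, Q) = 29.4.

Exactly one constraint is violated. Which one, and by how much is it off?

Distance(B, Q) = 29.4 — off by 4.70.

R = (0.00, 0.00) ✓; R.y = 0.00, A.y = 0.00 ✓; |RA| = 34.00 ✓; ∠(VA, AR) = 90.00° ✓; |VA| = 11.60 ✓; bearing(V→B) − bearing(V→A) = 118.0° ✓; |VB| = 11.60 ✓; ∠(VB, BQ) = 90.00° ✓; |BQ| = 34.10 ✗.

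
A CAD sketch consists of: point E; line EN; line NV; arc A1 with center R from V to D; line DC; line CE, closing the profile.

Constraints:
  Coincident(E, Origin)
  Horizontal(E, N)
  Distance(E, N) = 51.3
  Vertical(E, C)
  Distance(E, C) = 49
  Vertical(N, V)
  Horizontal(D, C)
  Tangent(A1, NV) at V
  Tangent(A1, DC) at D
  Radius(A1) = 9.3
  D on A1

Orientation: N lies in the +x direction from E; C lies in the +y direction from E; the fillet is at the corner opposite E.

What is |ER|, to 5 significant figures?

57.794

E and C share the same x with |EC| = 49.0 and C on the +y side, so C = (0.0000, 49.000). The virtual corner opposite E is at (51.300, 49.000). The tangent condition forces RV to be normal to NV and tangency of A1 to DC means the radius RD is perpendicular to DC, with radius 9.3, so the center R sits 9.3 in from both sides at R = (42.000, 39.700). Then |ER| = |R − E| = 57.794.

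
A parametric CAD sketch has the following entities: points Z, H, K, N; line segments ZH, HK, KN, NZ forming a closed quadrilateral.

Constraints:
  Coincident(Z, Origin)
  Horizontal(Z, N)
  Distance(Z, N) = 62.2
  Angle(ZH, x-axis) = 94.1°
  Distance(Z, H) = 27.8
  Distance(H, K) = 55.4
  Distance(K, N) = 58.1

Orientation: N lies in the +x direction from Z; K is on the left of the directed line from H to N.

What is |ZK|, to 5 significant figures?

72.149

Z is at the origin; Z and N share the same y with |ZN| = 62.2 and N in +x, so N = (62.2, 0). ZH runs at 94.1° with |ZH| = 27.8, so H = (-1.9876, 27.729). K is determined by |HK| = 55.4 and |KN| = 58.1 together: it lies at the intersection of circle(H, 55.4) and circle(N, 58.1). With |HN| = 69.921, the foot of the radical line on HN is 32.769 from H and the perpendicular offset is √(55.4² − 32.769²) = 44.669. Taking the left-of-HN solution: K = (45.809, 55.740).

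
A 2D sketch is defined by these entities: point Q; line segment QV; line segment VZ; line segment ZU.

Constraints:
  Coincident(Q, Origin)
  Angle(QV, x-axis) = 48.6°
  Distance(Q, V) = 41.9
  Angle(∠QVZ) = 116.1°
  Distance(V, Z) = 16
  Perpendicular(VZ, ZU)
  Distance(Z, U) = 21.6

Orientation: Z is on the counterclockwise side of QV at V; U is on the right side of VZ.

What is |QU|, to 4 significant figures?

68.51

Q is at the origin; QV runs at 48.6° with length 41.9, so V = 41.9·(cos 48.6°, sin 48.6°) = (27.71, 31.43). ∠QVZ = 116.1°, so VZ runs at 48.6° + (180° − 116.1°) = 112.5° from the x-axis; with |VZ| = 16.0, Z = V + 16.0·(cos 112.5°, sin 112.5°) = (21.59, 46.21). VZ is perpendicular to ZU; with |ZU| = 21.6 on the right of VZ, U = Z + 21.6·(0.9239, 0.3827) = (41.54, 54.48). Then |QU| = |U − Q| = 68.51.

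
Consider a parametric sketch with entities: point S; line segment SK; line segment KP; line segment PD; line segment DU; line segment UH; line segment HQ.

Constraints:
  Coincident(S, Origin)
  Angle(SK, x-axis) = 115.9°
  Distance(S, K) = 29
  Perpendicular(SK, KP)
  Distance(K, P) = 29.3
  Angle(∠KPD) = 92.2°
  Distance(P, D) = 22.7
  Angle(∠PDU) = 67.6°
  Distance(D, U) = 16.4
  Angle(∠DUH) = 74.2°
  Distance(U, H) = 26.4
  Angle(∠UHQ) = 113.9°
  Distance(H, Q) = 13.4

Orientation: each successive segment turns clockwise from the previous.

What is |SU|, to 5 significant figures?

19.025

S is at the origin; SK runs at 115.9° with length 29.0, so K = (-12.667, 26.087). The perpendicularity gives KP at right angles to SK, so KP runs at 25.900°; with |KP| = 29.3, P = (13.690, 38.885). ∠KPD = 92.2° gives PD at -61.900° from the x-axis; with |PD| = 22.7, D = (24.382, 18.861). ∠PDU = 67.6° gives DU at -174.30° from the x-axis; with |DU| = 16.4, U = (8.0628, 17.232). Then |SU| = |U − S| = 19.025.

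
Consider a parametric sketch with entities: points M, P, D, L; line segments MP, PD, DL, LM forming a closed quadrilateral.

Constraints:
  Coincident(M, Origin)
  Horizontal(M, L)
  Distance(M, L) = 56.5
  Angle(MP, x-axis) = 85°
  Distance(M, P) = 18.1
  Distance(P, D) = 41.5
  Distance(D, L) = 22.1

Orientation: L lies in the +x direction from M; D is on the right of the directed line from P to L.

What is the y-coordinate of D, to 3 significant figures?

-6.18

Checks: |ML| = 56.50 ✓; |MP| = 18.10 ✓; |PD| = 41.50 ✓; |DL| = 22.10 ✓.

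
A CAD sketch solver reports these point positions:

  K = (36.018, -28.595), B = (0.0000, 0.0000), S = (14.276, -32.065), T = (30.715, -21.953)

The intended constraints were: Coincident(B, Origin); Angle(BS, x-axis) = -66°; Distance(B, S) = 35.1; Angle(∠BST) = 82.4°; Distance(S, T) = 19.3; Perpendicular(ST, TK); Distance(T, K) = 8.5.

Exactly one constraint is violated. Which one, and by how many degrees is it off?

Perpendicular(ST, TK) — off by 7.01°.

B = (0.00, 0.00) ✓; BS at -66.00° ✓; |BS| = 35.10 ✓; ∠BST = 82.40° ✓; |ST| = 19.30 ✓; ∠(ST, TK) = 82.99° ✗; |TK| = 8.499 ✓.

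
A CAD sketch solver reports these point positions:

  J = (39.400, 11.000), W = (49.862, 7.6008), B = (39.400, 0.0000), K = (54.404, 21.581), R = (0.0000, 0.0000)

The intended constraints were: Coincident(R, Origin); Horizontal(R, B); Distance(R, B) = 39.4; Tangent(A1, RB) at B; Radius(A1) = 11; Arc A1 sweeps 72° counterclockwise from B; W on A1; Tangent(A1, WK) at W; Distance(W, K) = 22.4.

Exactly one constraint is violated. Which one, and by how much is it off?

Distance(W, K) = 22.4 — off by 7.70.

R = (0.00, 0.00) ✓; R.y = 0.00, B.y = 0.00 ✓; |RB| = 39.40 ✓; ∠(JB, BR) = 90.00° ✓; |JB| = 11.00 ✓; bearing(J→W) − bearing(J→B) = 72.00° ✓; |JW| = 11.00 ✓; ∠(JW, WK) = 90.00° ✓; |WK| = 14.70 ✗.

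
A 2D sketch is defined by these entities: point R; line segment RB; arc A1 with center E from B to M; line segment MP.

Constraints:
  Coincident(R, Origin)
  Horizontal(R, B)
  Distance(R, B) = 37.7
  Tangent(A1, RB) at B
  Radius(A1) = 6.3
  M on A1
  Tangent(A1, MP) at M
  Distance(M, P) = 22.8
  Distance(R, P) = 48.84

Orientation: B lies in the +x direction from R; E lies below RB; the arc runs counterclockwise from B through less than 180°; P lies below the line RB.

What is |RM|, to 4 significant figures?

32.74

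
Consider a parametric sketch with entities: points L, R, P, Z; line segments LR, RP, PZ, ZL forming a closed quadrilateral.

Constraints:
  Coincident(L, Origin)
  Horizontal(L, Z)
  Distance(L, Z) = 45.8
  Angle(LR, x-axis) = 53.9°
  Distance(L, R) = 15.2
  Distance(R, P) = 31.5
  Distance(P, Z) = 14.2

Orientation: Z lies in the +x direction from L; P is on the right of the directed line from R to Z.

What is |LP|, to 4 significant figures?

34.41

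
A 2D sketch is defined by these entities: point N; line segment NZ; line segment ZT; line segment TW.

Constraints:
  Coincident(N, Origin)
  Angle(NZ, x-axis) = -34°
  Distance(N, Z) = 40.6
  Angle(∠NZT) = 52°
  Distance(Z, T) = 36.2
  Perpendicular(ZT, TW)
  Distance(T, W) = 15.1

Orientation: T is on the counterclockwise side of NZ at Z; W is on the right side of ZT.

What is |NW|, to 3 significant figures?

48.4

N is at the origin; NZ runs at -34.0° with length 40.6, so Z = 40.6·(cos -34.0°, sin -34.0°) = (33.7, -22.7). ∠NZT = 52.0°, so ZT runs at -34.0° + (180° − 52.0°) = 94.0° from the x-axis; with |ZT| = 36.2, T = Z + 36.2·(cos 94.0°, sin 94.0°) = (31.1, 13.4). ZT ⟂ TW; with |TW| = 15.1 on the right of ZT, W = T + 15.1·(0.998, 0.0698) = (46.2, 14.5). Then |NW| = |W − N| = 48.4.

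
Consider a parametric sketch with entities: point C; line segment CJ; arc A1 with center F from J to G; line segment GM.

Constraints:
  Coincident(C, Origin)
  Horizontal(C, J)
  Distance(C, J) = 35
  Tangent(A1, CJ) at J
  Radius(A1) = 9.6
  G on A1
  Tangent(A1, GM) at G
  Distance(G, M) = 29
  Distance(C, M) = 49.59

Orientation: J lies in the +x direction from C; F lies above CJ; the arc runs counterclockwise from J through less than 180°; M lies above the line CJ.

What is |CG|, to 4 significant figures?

45.70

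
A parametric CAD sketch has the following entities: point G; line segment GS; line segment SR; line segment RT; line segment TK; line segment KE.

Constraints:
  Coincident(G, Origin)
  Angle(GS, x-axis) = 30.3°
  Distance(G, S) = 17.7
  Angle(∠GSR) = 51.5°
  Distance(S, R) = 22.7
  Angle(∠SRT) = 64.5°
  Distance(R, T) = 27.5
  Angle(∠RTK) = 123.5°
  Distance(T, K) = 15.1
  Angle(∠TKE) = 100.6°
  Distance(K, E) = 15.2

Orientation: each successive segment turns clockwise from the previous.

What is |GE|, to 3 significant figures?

20.0

∠RTK = 123.5° gives TK at 89.8° from the x-axis; with |TK| = 15.1, K = (-10.8, 16.8). ∠TKE = 100.6° gives KE at 10.4° from the x-axis; with |KE| = 15.2, E = (4.17, 19.6). Then |GE| = |E − G| = 20.0.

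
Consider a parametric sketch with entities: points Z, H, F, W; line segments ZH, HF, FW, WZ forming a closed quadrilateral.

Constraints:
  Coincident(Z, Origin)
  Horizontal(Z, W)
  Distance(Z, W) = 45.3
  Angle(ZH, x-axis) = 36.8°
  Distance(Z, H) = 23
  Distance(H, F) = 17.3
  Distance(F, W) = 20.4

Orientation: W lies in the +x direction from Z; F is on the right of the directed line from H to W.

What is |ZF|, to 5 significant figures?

25.118

Checks: |HF| = 17.30 ✓; |FW| = 20.40 ✓.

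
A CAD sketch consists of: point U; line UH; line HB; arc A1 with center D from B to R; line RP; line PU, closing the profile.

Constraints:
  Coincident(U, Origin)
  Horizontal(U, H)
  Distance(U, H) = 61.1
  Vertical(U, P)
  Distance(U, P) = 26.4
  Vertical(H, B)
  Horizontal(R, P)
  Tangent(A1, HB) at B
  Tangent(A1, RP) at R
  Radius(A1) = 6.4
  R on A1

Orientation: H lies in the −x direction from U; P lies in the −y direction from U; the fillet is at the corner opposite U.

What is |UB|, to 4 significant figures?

64.29

U is at the origin; UH is horizontal with |UH| = 61.1 and H on the −x side, so H = (-61.10, 0.000). UP is vertical with |UP| = 26.4 and P on the −y side, so P = (0.000, -26.40). The virtual corner opposite U is at (-61.10, -26.40). A1 meets HB tangentially, so DB is at right angles to HB and since A1 is tangent to RP there, DR ⟂ RP, with radius 6.4, so the center D sits 6.4 in from both sides at D = (-54.70, -20.00). That places the tangent points at B = (-61.10, -20.00) on HB and R = (-54.70, -26.40) on RP. Then |UB| = |B − U| = 64.29.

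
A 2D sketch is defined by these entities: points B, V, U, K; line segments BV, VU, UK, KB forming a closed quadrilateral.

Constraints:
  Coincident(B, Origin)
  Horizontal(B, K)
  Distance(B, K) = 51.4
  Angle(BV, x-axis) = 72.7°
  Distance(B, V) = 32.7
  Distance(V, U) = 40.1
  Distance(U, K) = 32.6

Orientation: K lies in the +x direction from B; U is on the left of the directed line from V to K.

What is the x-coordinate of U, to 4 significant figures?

49.80

B is at the origin; B and K share the same y with |BK| = 51.4 and K in +x, so K = (51.4, 0). BV runs at 72.7° with |BV| = 32.7, so V = (9.724, 31.22). U is determined by |VU| = 40.1 and |UK| = 32.6 together: it lies at the intersection of circle(V, 40.1) and circle(K, 32.6). With |VK| = 52.07, the foot of the radical line on VK is 31.27 from V and the perpendicular offset is √(40.1² − 31.27²) = 25.10. Taking the left-of-VK solution: U = (49.80, 32.56).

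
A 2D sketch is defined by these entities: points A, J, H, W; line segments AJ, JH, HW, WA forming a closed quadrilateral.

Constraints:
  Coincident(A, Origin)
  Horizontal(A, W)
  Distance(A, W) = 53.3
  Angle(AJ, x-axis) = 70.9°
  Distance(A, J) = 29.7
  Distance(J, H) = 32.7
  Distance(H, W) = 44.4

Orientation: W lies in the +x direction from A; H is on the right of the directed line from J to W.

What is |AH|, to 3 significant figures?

10.2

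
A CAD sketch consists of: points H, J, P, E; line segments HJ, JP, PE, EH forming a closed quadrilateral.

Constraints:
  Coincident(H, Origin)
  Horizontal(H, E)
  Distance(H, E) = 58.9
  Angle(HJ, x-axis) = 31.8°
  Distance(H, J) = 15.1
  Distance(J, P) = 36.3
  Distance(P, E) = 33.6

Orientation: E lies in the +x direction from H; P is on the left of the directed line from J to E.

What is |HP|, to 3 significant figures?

51.4

H is at the origin; HE is horizontal with |HE| = 58.9 and E in +x, so E = (58.9, 0). HJ runs at 31.8° with |HJ| = 15.1, so J = (12.8, 7.96). P is determined by |JP| = 36.3 and |PE| = 33.6 together: it lies at the intersection of circle(J, 36.3) and circle(E, 33.6). With |JE| = 46.7, the foot of the radical line on JE is 25.4 from J and the perpendicular offset is √(36.3² − 25.4²) = 25.9. Taking the left-of-JE solution: P = (42.3, 29.2).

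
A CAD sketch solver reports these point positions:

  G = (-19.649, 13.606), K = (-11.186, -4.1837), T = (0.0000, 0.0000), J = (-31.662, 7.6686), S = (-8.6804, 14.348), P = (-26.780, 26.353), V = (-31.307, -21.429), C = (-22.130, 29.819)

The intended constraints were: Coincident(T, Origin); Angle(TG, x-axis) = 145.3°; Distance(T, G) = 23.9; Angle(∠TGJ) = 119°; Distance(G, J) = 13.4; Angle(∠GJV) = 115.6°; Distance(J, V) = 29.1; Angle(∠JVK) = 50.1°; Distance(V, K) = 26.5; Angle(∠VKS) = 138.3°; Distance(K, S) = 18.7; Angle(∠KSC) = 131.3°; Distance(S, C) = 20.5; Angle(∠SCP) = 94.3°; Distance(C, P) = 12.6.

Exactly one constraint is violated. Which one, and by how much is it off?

Distance(C, P) = 12.6 — off by 6.80.

T = (0.00, 0.00) ✓; TG at 145.3° ✓; |TG| = 23.90 ✓; ∠TGJ = 119.0° ✓; |GJ| = 13.40 ✓; ∠GJV = 115.6° ✓; |JV| = 29.10 ✓; ∠JVK = 50.10° ✓; |VK| = 26.50 ✓; ∠VKS = 138.3° ✓; |KS| = 18.70 ✓; ∠KSC = 131.3° ✓; |SC| = 20.50 ✓; ∠SCP = 94.30° ✓; |CP| = 5.800 ✗.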